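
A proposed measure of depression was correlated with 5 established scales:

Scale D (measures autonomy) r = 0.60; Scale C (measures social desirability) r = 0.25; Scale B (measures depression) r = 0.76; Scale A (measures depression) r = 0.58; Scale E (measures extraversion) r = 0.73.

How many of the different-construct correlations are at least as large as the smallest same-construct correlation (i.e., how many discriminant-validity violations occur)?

2

Convergent (same construct = depression): Scale B, Scale A.
Smallest convergent = 0.58. Discriminant values: 0.60, 0.25, 0.73; count ≥ 0.58 → 2.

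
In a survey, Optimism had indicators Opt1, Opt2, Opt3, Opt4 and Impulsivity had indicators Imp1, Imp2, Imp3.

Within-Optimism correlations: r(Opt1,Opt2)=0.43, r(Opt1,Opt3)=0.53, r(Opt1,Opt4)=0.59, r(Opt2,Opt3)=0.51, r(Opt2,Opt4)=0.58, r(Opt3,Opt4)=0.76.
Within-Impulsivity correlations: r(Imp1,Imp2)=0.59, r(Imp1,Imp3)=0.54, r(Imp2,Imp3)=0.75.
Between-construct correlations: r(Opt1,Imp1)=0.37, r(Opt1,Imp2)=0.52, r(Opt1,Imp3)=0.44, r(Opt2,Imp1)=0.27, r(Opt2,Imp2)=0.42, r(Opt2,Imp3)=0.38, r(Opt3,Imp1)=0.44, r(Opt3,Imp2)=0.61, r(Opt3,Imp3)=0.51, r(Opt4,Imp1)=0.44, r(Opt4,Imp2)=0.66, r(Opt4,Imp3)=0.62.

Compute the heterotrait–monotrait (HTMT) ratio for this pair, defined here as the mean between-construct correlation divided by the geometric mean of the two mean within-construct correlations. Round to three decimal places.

0.794

Between-construct mean = 5.68/12 = 0.4733.
Mean within-Opt = 3.40/6 = 0.5667; mean within-Imp = 1.88/3 = 0.6267.
Geometric mean = √(0.5667 × 0.6267) = 0.5959.
HTMT = 0.4733 / 0.5959 = 0.794.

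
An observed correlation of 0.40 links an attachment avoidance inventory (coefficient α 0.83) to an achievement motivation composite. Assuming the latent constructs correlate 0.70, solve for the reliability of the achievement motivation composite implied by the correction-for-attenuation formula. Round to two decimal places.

0.39

r_true = r_obs / √(r_xx · r_yy) ⇒ 0.70 = 0.40 / √(0.83 · r_yy).
√(0.83 · r_yy) = 0.40 / 0.70 = 0.5714; 0.83 · r_yy = 0.3265; r_yy = 0.3265 / 0.83 ≈ 0.39.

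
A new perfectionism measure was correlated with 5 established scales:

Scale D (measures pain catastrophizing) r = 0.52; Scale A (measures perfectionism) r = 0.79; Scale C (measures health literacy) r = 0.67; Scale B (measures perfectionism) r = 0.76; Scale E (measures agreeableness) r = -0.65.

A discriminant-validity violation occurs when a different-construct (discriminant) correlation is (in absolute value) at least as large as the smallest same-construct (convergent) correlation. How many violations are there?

0

Convergent (same construct = perfectionism): Scale A, Scale B.
Smallest convergent = 0.76. Discriminant |r|: 0.52, 0.67, 0.65; count ≥ 0.76 → 0.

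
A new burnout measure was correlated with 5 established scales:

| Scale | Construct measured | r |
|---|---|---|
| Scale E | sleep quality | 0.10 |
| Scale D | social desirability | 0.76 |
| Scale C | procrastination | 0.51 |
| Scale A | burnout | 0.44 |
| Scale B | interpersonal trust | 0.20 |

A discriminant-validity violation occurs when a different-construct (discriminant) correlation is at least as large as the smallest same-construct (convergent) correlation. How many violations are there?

Convergent (same construct = burnout): Scale A.
Smallest convergent = 0.44. Discriminant values: 0.10, 0.76, 0.51, 0.20; count ≥ 0.44 → 2.

2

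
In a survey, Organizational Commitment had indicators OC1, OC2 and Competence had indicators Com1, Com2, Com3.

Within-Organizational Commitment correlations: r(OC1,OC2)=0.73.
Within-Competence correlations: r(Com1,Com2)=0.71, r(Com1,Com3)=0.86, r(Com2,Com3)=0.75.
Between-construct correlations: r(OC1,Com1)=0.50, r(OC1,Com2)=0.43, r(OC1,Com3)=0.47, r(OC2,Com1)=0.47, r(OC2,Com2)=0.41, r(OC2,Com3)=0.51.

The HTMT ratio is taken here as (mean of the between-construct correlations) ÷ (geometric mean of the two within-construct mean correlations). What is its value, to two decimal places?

Between-construct mean = 2.79/6 = 0.4650.
Mean within-OC = 0.73/1 = 0.7300; mean within-Com = 2.32/3 = 0.7733.
Geometric mean = √(0.7300 × 0.7733) = 0.7513.
HTMT = 0.4650 / 0.7513 = 0.62.

0.62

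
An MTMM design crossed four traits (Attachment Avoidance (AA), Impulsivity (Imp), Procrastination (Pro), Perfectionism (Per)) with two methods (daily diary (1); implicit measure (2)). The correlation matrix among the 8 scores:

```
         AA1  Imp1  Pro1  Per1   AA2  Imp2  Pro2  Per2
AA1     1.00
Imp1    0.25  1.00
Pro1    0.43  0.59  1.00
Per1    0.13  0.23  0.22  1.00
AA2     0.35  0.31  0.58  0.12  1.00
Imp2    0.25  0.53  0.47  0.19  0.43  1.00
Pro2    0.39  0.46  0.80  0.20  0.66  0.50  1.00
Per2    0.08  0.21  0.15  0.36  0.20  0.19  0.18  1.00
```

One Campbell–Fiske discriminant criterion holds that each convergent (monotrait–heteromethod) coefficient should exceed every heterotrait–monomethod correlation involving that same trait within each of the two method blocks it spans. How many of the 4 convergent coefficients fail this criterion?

2

Convergent coefficients and their comparison sets:
AA (methods 1·2): 0.35 vs {0.25, 0.43, 0.43, 0.66, 0.13, 0.20} → fail.
Imp (methods 1·2): 0.53 vs {0.25, 0.43, 0.59, 0.50, 0.23, 0.19} → fail.
Pro (methods 1·2): 0.80 vs {0.43, 0.66, 0.59, 0.50, 0.22, 0.18} → pass.
Per (methods 1·2): 0.36 vs {0.13, 0.20, 0.23, 0.19, 0.22, 0.18} → pass.
2 of 4 fail.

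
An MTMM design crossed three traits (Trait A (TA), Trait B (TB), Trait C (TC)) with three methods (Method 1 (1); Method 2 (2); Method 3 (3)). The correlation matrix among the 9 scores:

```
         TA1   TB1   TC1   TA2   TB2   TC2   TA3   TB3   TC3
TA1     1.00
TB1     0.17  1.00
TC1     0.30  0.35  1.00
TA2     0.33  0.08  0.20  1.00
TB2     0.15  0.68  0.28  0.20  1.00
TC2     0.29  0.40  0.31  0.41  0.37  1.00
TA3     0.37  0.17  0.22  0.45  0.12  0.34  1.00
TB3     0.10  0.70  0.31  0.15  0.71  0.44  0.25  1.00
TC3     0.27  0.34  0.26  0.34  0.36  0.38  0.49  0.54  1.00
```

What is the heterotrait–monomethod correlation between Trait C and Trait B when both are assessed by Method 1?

Different traits, same method: r(TC1, TB1) = 0.35.

0.35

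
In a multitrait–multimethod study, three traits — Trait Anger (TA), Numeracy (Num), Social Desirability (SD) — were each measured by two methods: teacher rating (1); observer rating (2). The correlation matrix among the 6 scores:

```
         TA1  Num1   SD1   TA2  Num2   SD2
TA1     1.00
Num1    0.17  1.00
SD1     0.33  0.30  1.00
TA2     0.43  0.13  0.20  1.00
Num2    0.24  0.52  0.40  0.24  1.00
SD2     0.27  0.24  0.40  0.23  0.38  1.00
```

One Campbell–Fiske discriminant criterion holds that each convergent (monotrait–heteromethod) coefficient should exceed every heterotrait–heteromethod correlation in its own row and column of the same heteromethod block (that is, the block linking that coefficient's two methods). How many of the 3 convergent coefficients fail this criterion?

Each convergent coefficient versus the relevant comparison correlations:
TA (methods 1·2): 0.43 vs {0.24, 0.13, 0.27, 0.20} → pass.
Num (methods 1·2): 0.52 vs {0.13, 0.24, 0.24, 0.40} → pass.
SD (methods 1·2): 0.40 vs {0.20, 0.27, 0.40, 0.24} → fail.
1 of 3 fail.

1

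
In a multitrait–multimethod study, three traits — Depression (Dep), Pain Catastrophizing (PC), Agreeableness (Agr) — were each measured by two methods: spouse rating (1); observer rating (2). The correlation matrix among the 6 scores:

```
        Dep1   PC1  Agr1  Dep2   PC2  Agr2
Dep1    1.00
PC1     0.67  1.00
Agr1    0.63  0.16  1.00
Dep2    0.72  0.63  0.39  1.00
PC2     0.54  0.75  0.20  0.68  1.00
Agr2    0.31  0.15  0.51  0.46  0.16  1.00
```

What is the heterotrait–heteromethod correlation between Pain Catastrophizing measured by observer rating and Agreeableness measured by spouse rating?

Different traits and methods: r(PC2, Agr1) = 0.20.

0.20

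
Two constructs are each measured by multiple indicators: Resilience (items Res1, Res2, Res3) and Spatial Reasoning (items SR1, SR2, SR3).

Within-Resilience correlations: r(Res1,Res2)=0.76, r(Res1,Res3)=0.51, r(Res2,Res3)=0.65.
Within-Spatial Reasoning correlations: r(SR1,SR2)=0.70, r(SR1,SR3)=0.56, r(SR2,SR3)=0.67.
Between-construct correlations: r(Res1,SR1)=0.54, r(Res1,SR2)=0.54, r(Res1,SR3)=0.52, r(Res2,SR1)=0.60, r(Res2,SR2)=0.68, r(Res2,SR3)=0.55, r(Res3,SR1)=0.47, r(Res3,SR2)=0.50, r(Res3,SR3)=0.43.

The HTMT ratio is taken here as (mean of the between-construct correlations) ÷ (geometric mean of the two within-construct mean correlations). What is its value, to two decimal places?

0.84

Mean heterotrait r = 4.83/9 = 0.5367.
Mean within-Res = 1.92/3 = 0.6400; mean within-SR = 1.93/3 = 0.6433.
Geometric mean = √(0.6400 × 0.6433) = 0.6416.
HTMT = 0.5367 / 0.6416 = 0.84.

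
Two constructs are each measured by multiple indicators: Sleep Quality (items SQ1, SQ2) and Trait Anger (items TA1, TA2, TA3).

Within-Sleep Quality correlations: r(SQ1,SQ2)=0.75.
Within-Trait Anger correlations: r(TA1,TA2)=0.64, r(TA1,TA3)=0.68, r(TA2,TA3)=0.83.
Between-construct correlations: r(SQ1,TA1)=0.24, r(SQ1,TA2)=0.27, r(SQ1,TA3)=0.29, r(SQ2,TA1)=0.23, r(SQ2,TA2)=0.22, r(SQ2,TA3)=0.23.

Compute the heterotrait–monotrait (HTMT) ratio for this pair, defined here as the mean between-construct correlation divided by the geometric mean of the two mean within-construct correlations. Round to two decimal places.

0.34

Mean heterotrait r = 1.48/6 = 0.2467.
Mean within-SQ = 0.75/1 = 0.7500; mean within-TA = 2.15/3 = 0.7167.
Geometric mean = √(0.7500 × 0.7167) = 0.7332.
HTMT = 0.2467 / 0.7332 = 0.34.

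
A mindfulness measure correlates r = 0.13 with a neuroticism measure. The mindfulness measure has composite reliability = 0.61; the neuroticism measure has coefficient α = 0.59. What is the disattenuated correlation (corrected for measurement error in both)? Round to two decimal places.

r_true = r_obs / √(r_xx · r_yy) = 0.13 / √(0.61 × 0.59) = 0.13 / √0.3599 = 0.13 / 0.5999 ≈ 0.22.

0.22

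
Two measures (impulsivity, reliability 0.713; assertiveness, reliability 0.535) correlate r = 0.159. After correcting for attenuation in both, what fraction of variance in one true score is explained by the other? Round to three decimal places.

0.066

Disattenuated r = 0.159 / √(0.713 × 0.535) = 0.159 / 0.6176 = 0.2574.
Shared true-score variance = 0.2574² = 0.0663 ≈ 0.066.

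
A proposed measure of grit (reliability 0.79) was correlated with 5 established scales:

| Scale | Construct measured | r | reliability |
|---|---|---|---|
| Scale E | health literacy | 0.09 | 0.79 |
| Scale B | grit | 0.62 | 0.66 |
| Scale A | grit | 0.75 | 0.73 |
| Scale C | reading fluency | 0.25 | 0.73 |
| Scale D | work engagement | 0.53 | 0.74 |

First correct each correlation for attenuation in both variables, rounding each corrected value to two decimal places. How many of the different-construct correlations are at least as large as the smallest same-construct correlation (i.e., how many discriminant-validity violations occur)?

Disattenuated r (r / √(r_scale · r_new)):
  Scale E (disc): 0.09 / √(0.79·0.79) = 0.11
  Scale B (conv): 0.62 / √(0.66·0.79) = 0.86
  Scale A (conv): 0.75 / √(0.73·0.79) = 0.99
  Scale C (disc): 0.25 / √(0.73·0.79) = 0.33
  Scale D (disc): 0.53 / √(0.74·0.79) = 0.69
Smallest convergent = 0.86. Discriminant values: 0.11, 0.33, 0.69; count ≥ 0.86 → 0.

0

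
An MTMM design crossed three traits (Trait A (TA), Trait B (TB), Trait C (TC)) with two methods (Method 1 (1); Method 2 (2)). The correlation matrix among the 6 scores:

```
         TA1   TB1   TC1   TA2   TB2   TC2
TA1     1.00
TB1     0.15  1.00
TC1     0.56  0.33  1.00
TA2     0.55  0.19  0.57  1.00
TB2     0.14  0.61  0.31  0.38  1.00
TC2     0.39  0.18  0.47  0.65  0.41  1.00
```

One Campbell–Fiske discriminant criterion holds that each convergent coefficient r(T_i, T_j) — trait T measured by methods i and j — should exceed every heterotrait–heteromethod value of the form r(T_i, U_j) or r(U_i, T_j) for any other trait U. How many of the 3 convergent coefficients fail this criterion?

2

Checking each validity diagonal entry against its comparison values:
TA (methods 1·2): 0.55 vs {0.14, 0.19, 0.39, 0.57} → fail.
TB (methods 1·2): 0.61 vs {0.19, 0.14, 0.18, 0.31} → pass.
TC (methods 1·2): 0.47 vs {0.57, 0.39, 0.31, 0.18} → fail.
2 of 3 fail.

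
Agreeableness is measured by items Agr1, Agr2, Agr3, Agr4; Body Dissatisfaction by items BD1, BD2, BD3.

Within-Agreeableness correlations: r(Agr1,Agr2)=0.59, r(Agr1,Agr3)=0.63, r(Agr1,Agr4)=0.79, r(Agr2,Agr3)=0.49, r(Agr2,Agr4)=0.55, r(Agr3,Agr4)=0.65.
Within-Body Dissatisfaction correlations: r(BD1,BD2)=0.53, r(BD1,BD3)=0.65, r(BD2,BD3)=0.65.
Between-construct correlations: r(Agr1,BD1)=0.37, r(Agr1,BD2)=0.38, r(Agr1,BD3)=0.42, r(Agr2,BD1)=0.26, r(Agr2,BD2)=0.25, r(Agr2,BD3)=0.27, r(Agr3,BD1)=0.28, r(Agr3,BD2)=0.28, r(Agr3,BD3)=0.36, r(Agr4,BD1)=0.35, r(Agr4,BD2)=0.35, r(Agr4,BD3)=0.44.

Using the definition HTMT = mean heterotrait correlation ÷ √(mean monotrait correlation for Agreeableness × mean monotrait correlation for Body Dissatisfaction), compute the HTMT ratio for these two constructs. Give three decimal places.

Mean between = 4.01/12 = 0.3342.
Mean within-Agr = 3.70/6 = 0.6167; mean within-BD = 1.83/3 = 0.6100.
Geometric mean = √(0.6167 × 0.6100) = 0.6133.
HTMT = 0.3342 / 0.6133 = 0.545.

0.545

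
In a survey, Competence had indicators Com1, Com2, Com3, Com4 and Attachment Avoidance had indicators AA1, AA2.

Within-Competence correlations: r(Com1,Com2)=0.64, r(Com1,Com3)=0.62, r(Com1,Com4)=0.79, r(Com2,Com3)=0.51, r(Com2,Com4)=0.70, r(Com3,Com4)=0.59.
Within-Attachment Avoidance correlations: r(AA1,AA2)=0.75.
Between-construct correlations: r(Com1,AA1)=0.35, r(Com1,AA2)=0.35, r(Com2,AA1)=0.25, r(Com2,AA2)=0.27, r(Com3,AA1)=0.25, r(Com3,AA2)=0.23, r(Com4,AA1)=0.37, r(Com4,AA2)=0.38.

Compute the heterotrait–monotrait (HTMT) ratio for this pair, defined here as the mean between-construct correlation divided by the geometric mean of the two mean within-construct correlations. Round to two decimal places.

Mean heterotrait r = 2.45/8 = 0.3063.
Mean within-Com = 3.85/6 = 0.6417; mean within-AA = 0.75/1 = 0.7500.
Geometric mean = √(0.6417 × 0.7500) = 0.6937.
HTMT = 0.3063 / 0.6937 = 0.44.

0.44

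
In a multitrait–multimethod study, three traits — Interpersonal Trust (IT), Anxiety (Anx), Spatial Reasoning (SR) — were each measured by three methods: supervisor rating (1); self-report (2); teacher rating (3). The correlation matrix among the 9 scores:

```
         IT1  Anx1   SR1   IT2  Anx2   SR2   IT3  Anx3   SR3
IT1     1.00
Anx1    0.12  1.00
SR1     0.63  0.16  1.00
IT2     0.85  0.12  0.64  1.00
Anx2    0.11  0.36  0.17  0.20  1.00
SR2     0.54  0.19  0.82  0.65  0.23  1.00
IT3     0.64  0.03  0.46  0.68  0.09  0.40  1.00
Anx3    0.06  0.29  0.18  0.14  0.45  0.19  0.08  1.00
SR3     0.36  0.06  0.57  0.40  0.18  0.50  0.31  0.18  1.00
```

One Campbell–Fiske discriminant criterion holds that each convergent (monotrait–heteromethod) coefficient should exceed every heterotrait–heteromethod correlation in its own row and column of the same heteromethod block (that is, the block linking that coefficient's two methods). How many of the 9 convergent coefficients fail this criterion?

0

Checking each validity diagonal entry against its comparison values:
IT (methods 1·2): 0.85 vs {0.11, 0.12, 0.54, 0.64} → pass.
IT (methods 1·3): 0.64 vs {0.06, 0.03, 0.36, 0.46} → pass.
IT (methods 2·3): 0.68 vs {0.14, 0.09, 0.40, 0.40} → pass.
Anx (methods 1·2): 0.36 vs {0.12, 0.11, 0.19, 0.17} → pass.
Anx (methods 1·3): 0.29 vs {0.03, 0.06, 0.06, 0.18} → pass.
Anx (methods 2·3): 0.45 vs {0.09, 0.14, 0.18, 0.19} → pass.
SR (methods 1·2): 0.82 vs {0.64, 0.54, 0.17, 0.19} → pass.
SR (methods 1·3): 0.57 vs {0.46, 0.36, 0.18, 0.06} → pass.
SR (methods 2·3): 0.50 vs {0.40, 0.40, 0.19, 0.18} → pass.
0 of 9 fail.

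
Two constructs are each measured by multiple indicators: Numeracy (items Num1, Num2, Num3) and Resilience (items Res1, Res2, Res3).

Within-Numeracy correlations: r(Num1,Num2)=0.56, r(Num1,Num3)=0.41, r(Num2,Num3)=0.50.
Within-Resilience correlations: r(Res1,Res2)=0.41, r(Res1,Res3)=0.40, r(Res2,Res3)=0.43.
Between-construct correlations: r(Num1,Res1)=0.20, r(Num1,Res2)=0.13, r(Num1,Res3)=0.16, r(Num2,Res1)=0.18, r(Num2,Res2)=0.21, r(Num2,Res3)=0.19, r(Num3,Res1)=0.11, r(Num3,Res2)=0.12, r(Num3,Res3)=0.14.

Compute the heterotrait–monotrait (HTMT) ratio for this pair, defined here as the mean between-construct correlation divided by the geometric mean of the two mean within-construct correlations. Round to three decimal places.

0.356

Mean between = 1.44/9 = 0.1600.
Mean within-Num = 1.47/3 = 0.4900; mean within-Res = 1.24/3 = 0.4133.
Geometric mean = √(0.4900 × 0.4133) = 0.4500.
HTMT = 0.1600 / 0.4500 = 0.356.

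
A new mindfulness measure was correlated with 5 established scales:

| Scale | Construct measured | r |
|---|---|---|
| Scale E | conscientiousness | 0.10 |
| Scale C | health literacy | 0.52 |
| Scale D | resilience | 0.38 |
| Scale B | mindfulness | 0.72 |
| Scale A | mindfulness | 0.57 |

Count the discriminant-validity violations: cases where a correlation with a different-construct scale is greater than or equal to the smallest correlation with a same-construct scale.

0

Convergent (same construct = mindfulness): Scale B, Scale A.
Smallest convergent = 0.57. Discriminant values: 0.10, 0.52, 0.38; count ≥ 0.57 → 0.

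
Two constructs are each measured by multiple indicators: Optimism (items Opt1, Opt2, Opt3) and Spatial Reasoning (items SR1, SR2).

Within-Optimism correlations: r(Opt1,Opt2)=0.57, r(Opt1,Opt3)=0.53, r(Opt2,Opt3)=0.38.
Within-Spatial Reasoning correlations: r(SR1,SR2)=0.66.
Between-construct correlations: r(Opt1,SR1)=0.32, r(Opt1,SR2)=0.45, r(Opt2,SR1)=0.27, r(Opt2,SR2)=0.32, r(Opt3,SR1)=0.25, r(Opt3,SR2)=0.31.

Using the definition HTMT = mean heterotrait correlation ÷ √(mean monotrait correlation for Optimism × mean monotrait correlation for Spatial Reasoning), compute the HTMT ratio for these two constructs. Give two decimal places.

Between-construct mean = 1.92/6 = 0.3200.
Mean within-Opt = 1.48/3 = 0.4933; mean within-SR = 0.66/1 = 0.6600.
Geometric mean = √(0.4933 × 0.6600) = 0.5706.
HTMT = 0.3200 / 0.5706 = 0.56.

0.56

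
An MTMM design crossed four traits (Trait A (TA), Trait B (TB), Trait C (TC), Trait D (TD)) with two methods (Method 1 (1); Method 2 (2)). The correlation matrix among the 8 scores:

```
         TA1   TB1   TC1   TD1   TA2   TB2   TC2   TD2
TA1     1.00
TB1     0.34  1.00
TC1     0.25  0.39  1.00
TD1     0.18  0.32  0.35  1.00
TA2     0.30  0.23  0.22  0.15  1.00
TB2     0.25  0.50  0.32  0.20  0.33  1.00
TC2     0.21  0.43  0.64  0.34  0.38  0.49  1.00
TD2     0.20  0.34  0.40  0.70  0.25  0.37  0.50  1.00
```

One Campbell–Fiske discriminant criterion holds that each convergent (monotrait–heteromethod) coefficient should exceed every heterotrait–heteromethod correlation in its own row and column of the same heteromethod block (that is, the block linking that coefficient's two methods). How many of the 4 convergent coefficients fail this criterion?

Convergent coefficients and their comparison sets:
TA (methods 1·2): 0.30 vs {0.25, 0.23, 0.21, 0.22, 0.20, 0.15} → pass.
TB (methods 1·2): 0.50 vs {0.23, 0.25, 0.43, 0.32, 0.34, 0.20} → pass.
TC (methods 1·2): 0.64 vs {0.22, 0.21, 0.32, 0.43, 0.40, 0.34} → pass.
TD (methods 1·2): 0.70 vs {0.15, 0.20, 0.20, 0.34, 0.34, 0.40} → pass.
0 of 4 fail.

0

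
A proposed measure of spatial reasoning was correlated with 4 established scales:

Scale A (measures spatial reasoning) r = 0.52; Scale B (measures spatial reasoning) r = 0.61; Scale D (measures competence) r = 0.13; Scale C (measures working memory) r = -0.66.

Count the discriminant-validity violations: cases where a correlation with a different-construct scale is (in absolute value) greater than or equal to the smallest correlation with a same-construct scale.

Convergent (same construct = spatial reasoning): Scale A, Scale B.
Smallest convergent = 0.52. Discriminant |r|: 0.13, 0.66; count ≥ 0.52 → 1.

1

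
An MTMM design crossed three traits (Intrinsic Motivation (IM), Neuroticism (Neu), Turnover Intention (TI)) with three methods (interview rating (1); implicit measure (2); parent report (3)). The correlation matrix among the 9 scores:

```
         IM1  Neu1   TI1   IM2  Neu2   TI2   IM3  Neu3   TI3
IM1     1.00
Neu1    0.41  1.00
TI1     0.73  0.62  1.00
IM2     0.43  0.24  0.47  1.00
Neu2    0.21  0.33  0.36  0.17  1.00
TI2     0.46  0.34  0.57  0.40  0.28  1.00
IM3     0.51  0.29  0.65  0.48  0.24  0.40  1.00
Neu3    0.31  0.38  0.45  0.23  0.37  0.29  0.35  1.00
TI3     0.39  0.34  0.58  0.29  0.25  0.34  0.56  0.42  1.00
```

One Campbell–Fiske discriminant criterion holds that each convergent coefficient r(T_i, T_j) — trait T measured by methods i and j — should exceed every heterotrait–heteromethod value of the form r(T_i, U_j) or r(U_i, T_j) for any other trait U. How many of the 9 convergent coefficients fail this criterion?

6

Each convergent coefficient versus the relevant comparison correlations:
IM (methods 1·2): 0.43 vs {0.21, 0.24, 0.46, 0.47} → fail.
IM (methods 1·3): 0.51 vs {0.31, 0.29, 0.39, 0.65} → fail.
IM (methods 2·3): 0.48 vs {0.23, 0.24, 0.29, 0.40} → pass.
Neu (methods 1·2): 0.33 vs {0.24, 0.21, 0.34, 0.36} → fail.
Neu (methods 1·3): 0.38 vs {0.29, 0.31, 0.34, 0.45} → fail.
Neu (methods 2·3): 0.37 vs {0.24, 0.23, 0.25, 0.29} → pass.
TI (methods 1·2): 0.57 vs {0.47, 0.46, 0.36, 0.34} → pass.
TI (methods 1·3): 0.58 vs {0.65, 0.39, 0.45, 0.34} → fail.
TI (methods 2·3): 0.34 vs {0.40, 0.29, 0.29, 0.25} → fail.
6 of 9 fail.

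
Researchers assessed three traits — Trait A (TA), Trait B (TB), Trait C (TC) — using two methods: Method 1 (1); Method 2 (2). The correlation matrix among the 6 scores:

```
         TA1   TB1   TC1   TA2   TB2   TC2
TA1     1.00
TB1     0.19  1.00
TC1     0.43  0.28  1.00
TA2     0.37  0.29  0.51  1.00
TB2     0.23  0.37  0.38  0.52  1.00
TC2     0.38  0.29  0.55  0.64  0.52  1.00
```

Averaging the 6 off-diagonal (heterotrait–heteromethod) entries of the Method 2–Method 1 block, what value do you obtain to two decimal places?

0.35

HTHM values (method 2 × method 1): 0.29, 0.51, 0.23, 0.38, 0.38, 0.29; mean = 2.08/6 = 0.35.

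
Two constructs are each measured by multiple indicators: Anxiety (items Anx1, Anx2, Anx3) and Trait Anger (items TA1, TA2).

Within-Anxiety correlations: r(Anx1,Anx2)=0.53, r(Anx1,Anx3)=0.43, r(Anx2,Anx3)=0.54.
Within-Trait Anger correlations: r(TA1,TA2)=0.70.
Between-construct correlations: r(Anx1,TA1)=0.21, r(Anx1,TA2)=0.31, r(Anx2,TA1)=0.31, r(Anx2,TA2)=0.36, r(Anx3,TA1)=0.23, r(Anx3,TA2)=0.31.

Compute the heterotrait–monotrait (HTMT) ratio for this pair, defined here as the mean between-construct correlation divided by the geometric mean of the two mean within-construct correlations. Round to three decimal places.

Mean between = 1.73/6 = 0.2883.
Mean within-Anx = 1.50/3 = 0.5000; mean within-TA = 0.70/1 = 0.7000.
Geometric mean = √(0.5000 × 0.7000) = 0.5916.
HTMT = 0.2883 / 0.5916 = 0.487.

0.487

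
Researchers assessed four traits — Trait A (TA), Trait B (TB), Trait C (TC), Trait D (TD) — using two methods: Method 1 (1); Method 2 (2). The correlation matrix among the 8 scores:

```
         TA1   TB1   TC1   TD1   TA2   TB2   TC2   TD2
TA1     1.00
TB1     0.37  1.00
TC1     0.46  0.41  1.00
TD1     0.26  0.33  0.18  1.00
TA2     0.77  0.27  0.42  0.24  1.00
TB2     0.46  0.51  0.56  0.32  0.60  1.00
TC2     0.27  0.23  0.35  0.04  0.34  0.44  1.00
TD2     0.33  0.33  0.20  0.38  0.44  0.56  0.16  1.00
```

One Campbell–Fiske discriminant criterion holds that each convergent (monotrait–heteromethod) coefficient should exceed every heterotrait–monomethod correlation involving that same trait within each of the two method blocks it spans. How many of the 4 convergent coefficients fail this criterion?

3

Checking each validity diagonal entry against its comparison values:
TA (methods 1·2): 0.77 vs {0.37, 0.60, 0.46, 0.34, 0.26, 0.44} → pass.
TB (methods 1·2): 0.51 vs {0.37, 0.60, 0.41, 0.44, 0.33, 0.56} → fail.
TC (methods 1·2): 0.35 vs {0.46, 0.34, 0.41, 0.44, 0.18, 0.16} → fail.
TD (methods 1·2): 0.38 vs {0.26, 0.44, 0.33, 0.56, 0.18, 0.16} → fail.
3 of 4 fail.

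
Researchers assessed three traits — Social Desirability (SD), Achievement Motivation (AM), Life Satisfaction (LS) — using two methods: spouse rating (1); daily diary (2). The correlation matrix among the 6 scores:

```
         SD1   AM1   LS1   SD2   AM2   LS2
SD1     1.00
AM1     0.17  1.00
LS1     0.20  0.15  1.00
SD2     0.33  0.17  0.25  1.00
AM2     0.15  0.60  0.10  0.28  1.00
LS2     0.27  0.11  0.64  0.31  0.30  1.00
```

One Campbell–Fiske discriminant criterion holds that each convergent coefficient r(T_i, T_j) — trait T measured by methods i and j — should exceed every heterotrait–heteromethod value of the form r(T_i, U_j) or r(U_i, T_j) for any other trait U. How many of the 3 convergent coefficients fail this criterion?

Each convergent coefficient versus the relevant comparison correlations:
SD (methods 1·2): 0.33 vs {0.15, 0.17, 0.27, 0.25} → pass.
AM (methods 1·2): 0.60 vs {0.17, 0.15, 0.11, 0.10} → pass.
LS (methods 1·2): 0.64 vs {0.25, 0.27, 0.10, 0.11} → pass.
0 of 3 fail.

0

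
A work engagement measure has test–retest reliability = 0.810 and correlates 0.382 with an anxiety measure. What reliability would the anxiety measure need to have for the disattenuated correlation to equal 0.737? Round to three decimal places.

0.332

r_true = r_obs / √(r_xx · r_yy) ⇒ 0.737 = 0.382 / √(0.810 · r_yy).
√(0.810 · r_yy) = 0.382 / 0.737 = 0.5183; 0.810 · r_yy = 0.2686; r_yy = 0.2686 / 0.810 ≈ 0.332.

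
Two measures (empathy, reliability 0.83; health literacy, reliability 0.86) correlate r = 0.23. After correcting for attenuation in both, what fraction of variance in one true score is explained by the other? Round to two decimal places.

Disattenuated r = 0.23 / √(0.83 × 0.86) = 0.23 / 0.8449 = 0.2722.
Shared true-score variance = 0.2722² = 0.0741 ≈ 0.07.

0.07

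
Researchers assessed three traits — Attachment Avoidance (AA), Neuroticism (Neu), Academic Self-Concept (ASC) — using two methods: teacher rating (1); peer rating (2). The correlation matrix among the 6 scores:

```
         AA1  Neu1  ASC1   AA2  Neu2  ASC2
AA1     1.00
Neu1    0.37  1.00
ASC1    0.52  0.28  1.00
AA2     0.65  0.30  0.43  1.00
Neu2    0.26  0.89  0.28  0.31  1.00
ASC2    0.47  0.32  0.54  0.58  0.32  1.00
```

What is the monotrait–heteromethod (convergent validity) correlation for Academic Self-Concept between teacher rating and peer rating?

0.54

Same trait (ASC), different methods: r(ASC1, ASC2) = 0.54.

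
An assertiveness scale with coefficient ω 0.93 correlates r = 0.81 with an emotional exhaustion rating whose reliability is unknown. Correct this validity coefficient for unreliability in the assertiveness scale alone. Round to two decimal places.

0.84

Single correction: r_c = r_obs / √r_xx = 0.81 / √0.93 = 0.81 / 0.9644 ≈ 0.84.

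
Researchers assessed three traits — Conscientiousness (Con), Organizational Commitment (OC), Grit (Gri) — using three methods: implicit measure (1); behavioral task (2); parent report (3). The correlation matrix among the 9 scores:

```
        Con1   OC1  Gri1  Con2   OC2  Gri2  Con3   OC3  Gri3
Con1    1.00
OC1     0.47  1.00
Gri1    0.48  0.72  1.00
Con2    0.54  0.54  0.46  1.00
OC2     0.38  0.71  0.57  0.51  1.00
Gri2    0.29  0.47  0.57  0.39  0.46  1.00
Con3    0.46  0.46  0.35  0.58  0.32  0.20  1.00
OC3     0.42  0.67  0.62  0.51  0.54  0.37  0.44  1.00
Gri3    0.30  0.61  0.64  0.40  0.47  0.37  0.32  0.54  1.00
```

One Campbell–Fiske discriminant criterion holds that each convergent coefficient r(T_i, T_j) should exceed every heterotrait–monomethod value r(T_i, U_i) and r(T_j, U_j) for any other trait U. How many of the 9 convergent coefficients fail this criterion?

Each convergent coefficient versus the relevant comparison correlations:
Con (methods 1·2): 0.54 vs {0.47, 0.51, 0.48, 0.39} → pass.
Con (methods 1·3): 0.46 vs {0.47, 0.44, 0.48, 0.32} → fail.
Con (methods 2·3): 0.58 vs {0.51, 0.44, 0.39, 0.32} → pass.
OC (methods 1·2): 0.71 vs {0.47, 0.51, 0.72, 0.46} → fail.
OC (methods 1·3): 0.67 vs {0.47, 0.44, 0.72, 0.54} → fail.
OC (methods 2·3): 0.54 vs {0.51, 0.44, 0.46, 0.54} → fail.
Gri (methods 1·2): 0.57 vs {0.48, 0.39, 0.72, 0.46} → fail.
Gri (methods 1·3): 0.64 vs {0.48, 0.32, 0.72, 0.54} → fail.
Gri (methods 2·3): 0.37 vs {0.39, 0.32, 0.46, 0.54} → fail.
7 of 9 fail.

7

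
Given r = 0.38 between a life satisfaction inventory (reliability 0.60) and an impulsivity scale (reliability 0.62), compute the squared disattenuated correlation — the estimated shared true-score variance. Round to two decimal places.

Disattenuated r = 0.38 / √(0.60 × 0.62) = 0.38 / 0.6099 = 0.6231.
Shared true-score variance = 0.6231² = 0.3883 ≈ 0.39.

0.39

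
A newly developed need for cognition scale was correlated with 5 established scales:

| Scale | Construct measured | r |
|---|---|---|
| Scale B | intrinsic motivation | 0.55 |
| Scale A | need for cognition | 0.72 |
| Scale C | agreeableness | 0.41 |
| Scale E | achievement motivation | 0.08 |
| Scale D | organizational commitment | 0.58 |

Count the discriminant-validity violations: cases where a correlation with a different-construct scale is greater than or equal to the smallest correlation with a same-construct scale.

Convergent (same construct = need for cognition): Scale A.
Smallest convergent = 0.72. Discriminant values: 0.55, 0.41, 0.08, 0.58; count ≥ 0.72 → 0.

0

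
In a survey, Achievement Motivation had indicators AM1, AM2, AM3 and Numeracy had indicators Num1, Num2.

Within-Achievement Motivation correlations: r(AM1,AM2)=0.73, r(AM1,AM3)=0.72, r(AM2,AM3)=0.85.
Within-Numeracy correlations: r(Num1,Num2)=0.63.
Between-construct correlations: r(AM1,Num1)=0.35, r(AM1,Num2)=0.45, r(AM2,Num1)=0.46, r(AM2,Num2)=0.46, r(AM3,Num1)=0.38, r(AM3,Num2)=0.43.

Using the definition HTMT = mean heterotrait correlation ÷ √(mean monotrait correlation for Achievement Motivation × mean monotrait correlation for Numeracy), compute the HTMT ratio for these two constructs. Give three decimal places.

Between-construct mean = 2.53/6 = 0.4217.
Mean within-AM = 2.30/3 = 0.7667; mean within-Num = 0.63/1 = 0.6300.
Geometric mean = √(0.7667 × 0.6300) = 0.6950.
HTMT = 0.4217 / 0.6950 = 0.607.

0.607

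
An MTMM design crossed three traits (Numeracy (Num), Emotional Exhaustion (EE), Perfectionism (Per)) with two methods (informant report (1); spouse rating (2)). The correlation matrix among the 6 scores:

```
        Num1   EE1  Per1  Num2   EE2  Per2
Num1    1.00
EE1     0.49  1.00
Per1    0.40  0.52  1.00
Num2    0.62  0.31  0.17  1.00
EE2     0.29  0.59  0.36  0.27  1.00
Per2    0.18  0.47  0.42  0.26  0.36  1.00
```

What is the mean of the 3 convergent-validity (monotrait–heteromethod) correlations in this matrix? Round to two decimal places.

Convergent values: 0.62, 0.59, 0.42; mean = 1.63/3 = 0.54.

0.54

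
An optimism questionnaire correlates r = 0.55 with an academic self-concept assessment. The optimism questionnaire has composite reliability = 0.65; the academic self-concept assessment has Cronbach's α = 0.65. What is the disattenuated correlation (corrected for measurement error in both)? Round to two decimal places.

0.85

r_true = r_obs / √(r_xx · r_yy) = 0.55 / √(0.65 × 0.65) = 0.55 / √0.4225 = 0.55 / 0.6500 ≈ 0.85.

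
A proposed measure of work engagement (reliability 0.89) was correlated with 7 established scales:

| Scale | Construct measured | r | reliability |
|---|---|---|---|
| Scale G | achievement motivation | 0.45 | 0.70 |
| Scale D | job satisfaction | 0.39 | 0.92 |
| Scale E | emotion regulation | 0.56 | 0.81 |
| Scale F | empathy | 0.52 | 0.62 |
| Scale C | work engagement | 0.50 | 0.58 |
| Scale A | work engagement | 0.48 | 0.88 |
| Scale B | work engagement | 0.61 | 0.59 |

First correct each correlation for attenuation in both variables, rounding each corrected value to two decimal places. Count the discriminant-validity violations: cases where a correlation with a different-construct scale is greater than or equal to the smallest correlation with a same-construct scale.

Disattenuated r (r / √(r_scale · r_new)):
  Scale G (disc): 0.45 / √(0.70·0.89) = 0.57
  Scale D (disc): 0.39 / √(0.92·0.89) = 0.43
  Scale E (disc): 0.56 / √(0.81·0.89) = 0.66
  Scale F (disc): 0.52 / √(0.62·0.89) = 0.70
  Scale C (conv): 0.50 / √(0.58·0.89) = 0.70
  Scale A (conv): 0.48 / √(0.88·0.89) = 0.54
  Scale B (conv): 0.61 / √(0.59·0.89) = 0.84
Smallest convergent = 0.54. Discriminant values: 0.57, 0.43, 0.66, 0.70; count ≥ 0.54 → 3.

3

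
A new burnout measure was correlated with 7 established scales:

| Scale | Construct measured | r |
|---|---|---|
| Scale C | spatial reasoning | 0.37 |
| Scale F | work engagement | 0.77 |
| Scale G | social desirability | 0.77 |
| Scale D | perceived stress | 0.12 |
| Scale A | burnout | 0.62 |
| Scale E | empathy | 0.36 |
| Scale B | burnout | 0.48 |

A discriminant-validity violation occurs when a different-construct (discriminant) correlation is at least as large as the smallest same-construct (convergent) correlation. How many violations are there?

2

Convergent (same construct = burnout): Scale A, Scale B.
Smallest convergent = 0.48. Discriminant values: 0.37, 0.77, 0.77, 0.12, 0.36; count ≥ 0.48 → 2.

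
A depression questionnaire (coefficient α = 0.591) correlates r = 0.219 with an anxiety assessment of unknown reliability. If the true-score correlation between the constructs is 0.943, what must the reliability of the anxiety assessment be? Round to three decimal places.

r_true = r_obs / √(r_xx · r_yy) ⇒ 0.943 = 0.219 / √(0.591 · r_yy).
√(0.591 · r_yy) = 0.219 / 0.943 = 0.2322; 0.591 · r_yy = 0.0539; r_yy = 0.0539 / 0.591 ≈ 0.091.

0.091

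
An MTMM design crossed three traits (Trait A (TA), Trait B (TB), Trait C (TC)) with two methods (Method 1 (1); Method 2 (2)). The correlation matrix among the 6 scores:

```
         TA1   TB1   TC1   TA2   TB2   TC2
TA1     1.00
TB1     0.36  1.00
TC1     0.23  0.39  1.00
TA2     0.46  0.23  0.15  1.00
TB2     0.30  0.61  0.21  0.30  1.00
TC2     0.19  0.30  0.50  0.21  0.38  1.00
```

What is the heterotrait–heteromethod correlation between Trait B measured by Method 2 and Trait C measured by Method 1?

Different traits and methods: r(TB2, TC1) = 0.21.

0.21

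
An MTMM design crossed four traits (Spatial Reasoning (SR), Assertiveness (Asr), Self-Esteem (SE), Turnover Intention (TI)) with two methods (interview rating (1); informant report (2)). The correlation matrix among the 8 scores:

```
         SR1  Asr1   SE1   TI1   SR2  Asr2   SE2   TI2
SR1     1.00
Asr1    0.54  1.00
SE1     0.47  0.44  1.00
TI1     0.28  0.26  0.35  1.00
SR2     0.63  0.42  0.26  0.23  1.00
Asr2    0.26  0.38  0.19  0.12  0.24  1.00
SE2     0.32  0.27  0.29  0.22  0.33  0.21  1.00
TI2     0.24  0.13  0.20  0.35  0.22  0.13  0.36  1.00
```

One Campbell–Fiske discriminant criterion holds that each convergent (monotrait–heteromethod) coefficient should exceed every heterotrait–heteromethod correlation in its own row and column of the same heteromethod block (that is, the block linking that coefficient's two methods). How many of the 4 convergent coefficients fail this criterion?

2

Checking each validity diagonal entry against its comparison values:
SR (methods 1·2): 0.63 vs {0.26, 0.42, 0.32, 0.26, 0.24, 0.23} → pass.
Asr (methods 1·2): 0.38 vs {0.42, 0.26, 0.27, 0.19, 0.13, 0.12} → fail.
SE (methods 1·2): 0.29 vs {0.26, 0.32, 0.19, 0.27, 0.20, 0.22} → fail.
TI (methods 1·2): 0.35 vs {0.23, 0.24, 0.12, 0.13, 0.22, 0.20} → pass.
2 of 4 fail.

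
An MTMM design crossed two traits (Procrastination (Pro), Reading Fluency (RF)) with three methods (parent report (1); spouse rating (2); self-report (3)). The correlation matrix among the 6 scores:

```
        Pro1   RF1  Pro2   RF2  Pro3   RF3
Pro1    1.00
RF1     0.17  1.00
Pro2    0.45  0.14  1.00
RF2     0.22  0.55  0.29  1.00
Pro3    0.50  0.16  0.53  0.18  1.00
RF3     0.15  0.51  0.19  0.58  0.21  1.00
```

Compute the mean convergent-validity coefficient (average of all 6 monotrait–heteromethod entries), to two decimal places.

0.52

Convergent values: 0.45, 0.50, 0.53, 0.55, 0.51, 0.58; mean = 3.12/6 = 0.52.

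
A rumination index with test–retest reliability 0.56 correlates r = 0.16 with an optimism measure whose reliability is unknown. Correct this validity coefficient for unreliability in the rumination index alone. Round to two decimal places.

Single correction: r_c = r_obs / √r_xx = 0.16 / √0.56 = 0.16 / 0.7483 ≈ 0.21.

0.21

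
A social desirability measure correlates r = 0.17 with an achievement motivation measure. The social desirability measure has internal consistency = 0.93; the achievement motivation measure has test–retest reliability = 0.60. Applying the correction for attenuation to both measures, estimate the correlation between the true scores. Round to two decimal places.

r_true = r_obs / √(r_xx · r_yy) = 0.17 / √(0.93 × 0.60) = 0.17 / √0.5580 = 0.17 / 0.7470 ≈ 0.23.

0.23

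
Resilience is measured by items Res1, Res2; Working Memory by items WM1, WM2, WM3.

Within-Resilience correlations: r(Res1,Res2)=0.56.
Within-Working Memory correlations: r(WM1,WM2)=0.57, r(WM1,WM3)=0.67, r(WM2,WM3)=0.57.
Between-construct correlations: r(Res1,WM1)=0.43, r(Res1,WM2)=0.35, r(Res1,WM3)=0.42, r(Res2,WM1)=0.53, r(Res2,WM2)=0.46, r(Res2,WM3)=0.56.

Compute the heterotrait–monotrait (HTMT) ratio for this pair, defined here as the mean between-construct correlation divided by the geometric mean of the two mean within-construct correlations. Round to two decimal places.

0.79

Mean between = 2.75/6 = 0.4583.
Mean within-Res = 0.56/1 = 0.5600; mean within-WM = 1.81/3 = 0.6033.
Geometric mean = √(0.5600 × 0.6033) = 0.5812.
HTMT = 0.4583 / 0.5812 = 0.79.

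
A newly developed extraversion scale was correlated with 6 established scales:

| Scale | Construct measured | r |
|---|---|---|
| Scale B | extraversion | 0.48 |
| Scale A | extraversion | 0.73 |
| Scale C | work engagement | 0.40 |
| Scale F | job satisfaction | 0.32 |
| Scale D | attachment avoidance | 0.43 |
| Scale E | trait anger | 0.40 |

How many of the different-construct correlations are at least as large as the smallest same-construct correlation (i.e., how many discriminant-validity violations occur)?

0

Convergent (same construct = extraversion): Scale B, Scale A.
Smallest convergent = 0.48. Discriminant values: 0.40, 0.32, 0.43, 0.40; count ≥ 0.48 → 0.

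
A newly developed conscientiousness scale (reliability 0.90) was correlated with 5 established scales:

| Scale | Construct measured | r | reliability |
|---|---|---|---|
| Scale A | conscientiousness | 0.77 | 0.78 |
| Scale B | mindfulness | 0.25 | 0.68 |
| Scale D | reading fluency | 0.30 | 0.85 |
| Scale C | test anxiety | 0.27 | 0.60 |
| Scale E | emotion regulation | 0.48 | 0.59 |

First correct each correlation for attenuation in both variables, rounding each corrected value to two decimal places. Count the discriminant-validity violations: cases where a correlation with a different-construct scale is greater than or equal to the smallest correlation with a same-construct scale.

Disattenuated r (r / √(r_scale · r_new)):
  Scale A (conv): 0.77 / √(0.78·0.90) = 0.92
  Scale B (disc): 0.25 / √(0.68·0.90) = 0.32
  Scale D (disc): 0.30 / √(0.85·0.90) = 0.34
  Scale C (disc): 0.27 / √(0.60·0.90) = 0.37
  Scale E (disc): 0.48 / √(0.59·0.90) = 0.66
Smallest convergent = 0.92. Discriminant values: 0.32, 0.34, 0.37, 0.66; count ≥ 0.92 → 0.

0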